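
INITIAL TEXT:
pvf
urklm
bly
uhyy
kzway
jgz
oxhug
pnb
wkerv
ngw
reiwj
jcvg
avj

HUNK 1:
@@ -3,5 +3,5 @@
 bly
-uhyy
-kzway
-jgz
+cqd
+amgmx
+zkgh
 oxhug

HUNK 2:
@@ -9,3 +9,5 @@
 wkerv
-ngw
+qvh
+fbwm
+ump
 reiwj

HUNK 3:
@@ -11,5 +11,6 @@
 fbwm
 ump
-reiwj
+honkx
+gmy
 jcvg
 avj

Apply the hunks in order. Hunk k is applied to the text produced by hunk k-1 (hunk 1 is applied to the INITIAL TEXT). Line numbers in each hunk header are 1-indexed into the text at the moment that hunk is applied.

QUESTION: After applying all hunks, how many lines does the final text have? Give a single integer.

Answer: 16

Derivation:
Hunk 1: at line 3 remove [uhyy,kzway,jgz] add [cqd,amgmx,zkgh] -> 13 lines: pvf urklm bly cqd amgmx zkgh oxhug pnb wkerv ngw reiwj jcvg avj
Hunk 2: at line 9 remove [ngw] add [qvh,fbwm,ump] -> 15 lines: pvf urklm bly cqd amgmx zkgh oxhug pnb wkerv qvh fbwm ump reiwj jcvg avj
Hunk 3: at line 11 remove [reiwj] add [honkx,gmy] -> 16 lines: pvf urklm bly cqd amgmx zkgh oxhug pnb wkerv qvh fbwm ump honkx gmy jcvg avj
Final line count: 16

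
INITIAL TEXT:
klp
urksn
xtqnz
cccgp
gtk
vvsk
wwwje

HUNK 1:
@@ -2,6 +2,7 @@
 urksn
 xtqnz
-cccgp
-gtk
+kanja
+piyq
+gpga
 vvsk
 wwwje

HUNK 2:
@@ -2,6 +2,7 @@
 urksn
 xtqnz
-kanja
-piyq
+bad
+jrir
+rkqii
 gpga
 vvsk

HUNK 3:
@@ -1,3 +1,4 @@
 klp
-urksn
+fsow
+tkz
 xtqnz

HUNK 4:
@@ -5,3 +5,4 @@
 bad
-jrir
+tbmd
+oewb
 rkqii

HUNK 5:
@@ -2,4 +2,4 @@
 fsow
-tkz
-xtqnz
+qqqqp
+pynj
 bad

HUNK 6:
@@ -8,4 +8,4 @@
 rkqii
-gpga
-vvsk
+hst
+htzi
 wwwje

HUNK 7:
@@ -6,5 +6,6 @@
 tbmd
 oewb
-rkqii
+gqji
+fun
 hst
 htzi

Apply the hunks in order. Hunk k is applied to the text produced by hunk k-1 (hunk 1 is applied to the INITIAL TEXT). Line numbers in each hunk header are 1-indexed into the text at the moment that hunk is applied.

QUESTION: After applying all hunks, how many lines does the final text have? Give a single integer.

Answer: 12

Derivation:
Hunk 1: at line 2 remove [cccgp,gtk] add [kanja,piyq,gpga] -> 8 lines: klp urksn xtqnz kanja piyq gpga vvsk wwwje
Hunk 2: at line 2 remove [kanja,piyq] add [bad,jrir,rkqii] -> 9 lines: klp urksn xtqnz bad jrir rkqii gpga vvsk wwwje
Hunk 3: at line 1 remove [urksn] add [fsow,tkz] -> 10 lines: klp fsow tkz xtqnz bad jrir rkqii gpga vvsk wwwje
Hunk 4: at line 5 remove [jrir] add [tbmd,oewb] -> 11 lines: klp fsow tkz xtqnz bad tbmd oewb rkqii gpga vvsk wwwje
Hunk 5: at line 2 remove [tkz,xtqnz] add [qqqqp,pynj] -> 11 lines: klp fsow qqqqp pynj bad tbmd oewb rkqii gpga vvsk wwwje
Hunk 6: at line 8 remove [gpga,vvsk] add [hst,htzi] -> 11 lines: klp fsow qqqqp pynj bad tbmd oewb rkqii hst htzi wwwje
Hunk 7: at line 6 remove [rkqii] add [gqji,fun] -> 12 lines: klp fsow qqqqp pynj bad tbmd oewb gqji fun hst htzi wwwje
Final line count: 12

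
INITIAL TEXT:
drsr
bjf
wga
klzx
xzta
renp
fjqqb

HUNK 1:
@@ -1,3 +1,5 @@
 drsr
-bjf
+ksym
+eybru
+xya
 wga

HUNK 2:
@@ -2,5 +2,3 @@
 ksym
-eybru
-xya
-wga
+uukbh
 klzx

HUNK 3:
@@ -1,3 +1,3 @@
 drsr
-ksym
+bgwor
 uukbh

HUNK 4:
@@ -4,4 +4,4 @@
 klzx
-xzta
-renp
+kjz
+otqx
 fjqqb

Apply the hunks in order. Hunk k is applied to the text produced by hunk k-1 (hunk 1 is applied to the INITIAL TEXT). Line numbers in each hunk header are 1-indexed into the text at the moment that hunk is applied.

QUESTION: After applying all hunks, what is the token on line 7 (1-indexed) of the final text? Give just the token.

Hunk 1: at line 1 remove [bjf] add [ksym,eybru,xya] -> 9 lines: drsr ksym eybru xya wga klzx xzta renp fjqqb
Hunk 2: at line 2 remove [eybru,xya,wga] add [uukbh] -> 7 lines: drsr ksym uukbh klzx xzta renp fjqqb
Hunk 3: at line 1 remove [ksym] add [bgwor] -> 7 lines: drsr bgwor uukbh klzx xzta renp fjqqb
Hunk 4: at line 4 remove [xzta,renp] add [kjz,otqx] -> 7 lines: drsr bgwor uukbh klzx kjz otqx fjqqb
Final line 7: fjqqb

Answer: fjqqb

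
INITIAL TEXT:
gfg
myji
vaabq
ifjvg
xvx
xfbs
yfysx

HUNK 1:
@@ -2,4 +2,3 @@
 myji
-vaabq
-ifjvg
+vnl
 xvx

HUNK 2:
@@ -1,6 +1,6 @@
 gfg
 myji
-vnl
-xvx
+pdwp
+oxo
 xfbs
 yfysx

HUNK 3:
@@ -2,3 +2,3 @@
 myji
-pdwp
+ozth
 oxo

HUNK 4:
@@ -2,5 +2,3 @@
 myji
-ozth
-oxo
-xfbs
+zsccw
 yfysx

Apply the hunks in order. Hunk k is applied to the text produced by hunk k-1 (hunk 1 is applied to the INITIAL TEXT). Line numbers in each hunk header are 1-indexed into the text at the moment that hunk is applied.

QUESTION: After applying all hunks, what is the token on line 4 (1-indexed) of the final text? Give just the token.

Hunk 1: at line 2 remove [vaabq,ifjvg] add [vnl] -> 6 lines: gfg myji vnl xvx xfbs yfysx
Hunk 2: at line 1 remove [vnl,xvx] add [pdwp,oxo] -> 6 lines: gfg myji pdwp oxo xfbs yfysx
Hunk 3: at line 2 remove [pdwp] add [ozth] -> 6 lines: gfg myji ozth oxo xfbs yfysx
Hunk 4: at line 2 remove [ozth,oxo,xfbs] add [zsccw] -> 4 lines: gfg myji zsccw yfysx
Final line 4: yfysx

Answer: yfysx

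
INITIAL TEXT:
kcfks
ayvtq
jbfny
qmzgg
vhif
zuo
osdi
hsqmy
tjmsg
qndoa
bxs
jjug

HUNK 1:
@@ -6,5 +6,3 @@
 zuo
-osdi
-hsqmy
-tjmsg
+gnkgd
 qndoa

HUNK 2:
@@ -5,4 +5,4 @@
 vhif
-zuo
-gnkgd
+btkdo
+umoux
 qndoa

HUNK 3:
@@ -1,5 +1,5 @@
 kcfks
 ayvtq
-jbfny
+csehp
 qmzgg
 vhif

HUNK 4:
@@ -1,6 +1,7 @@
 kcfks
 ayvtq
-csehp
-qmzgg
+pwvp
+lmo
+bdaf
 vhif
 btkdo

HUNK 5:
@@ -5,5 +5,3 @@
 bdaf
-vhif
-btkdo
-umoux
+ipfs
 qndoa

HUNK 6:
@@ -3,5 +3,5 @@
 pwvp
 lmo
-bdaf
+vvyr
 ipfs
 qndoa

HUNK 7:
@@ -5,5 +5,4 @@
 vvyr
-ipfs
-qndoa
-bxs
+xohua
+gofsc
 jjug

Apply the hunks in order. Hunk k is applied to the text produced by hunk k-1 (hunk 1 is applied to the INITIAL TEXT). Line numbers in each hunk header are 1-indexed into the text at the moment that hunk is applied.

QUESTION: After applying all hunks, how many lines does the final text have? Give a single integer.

Hunk 1: at line 6 remove [osdi,hsqmy,tjmsg] add [gnkgd] -> 10 lines: kcfks ayvtq jbfny qmzgg vhif zuo gnkgd qndoa bxs jjug
Hunk 2: at line 5 remove [zuo,gnkgd] add [btkdo,umoux] -> 10 lines: kcfks ayvtq jbfny qmzgg vhif btkdo umoux qndoa bxs jjug
Hunk 3: at line 1 remove [jbfny] add [csehp] -> 10 lines: kcfks ayvtq csehp qmzgg vhif btkdo umoux qndoa bxs jjug
Hunk 4: at line 1 remove [csehp,qmzgg] add [pwvp,lmo,bdaf] -> 11 lines: kcfks ayvtq pwvp lmo bdaf vhif btkdo umoux qndoa bxs jjug
Hunk 5: at line 5 remove [vhif,btkdo,umoux] add [ipfs] -> 9 lines: kcfks ayvtq pwvp lmo bdaf ipfs qndoa bxs jjug
Hunk 6: at line 3 remove [bdaf] add [vvyr] -> 9 lines: kcfks ayvtq pwvp lmo vvyr ipfs qndoa bxs jjug
Hunk 7: at line 5 remove [ipfs,qndoa,bxs] add [xohua,gofsc] -> 8 lines: kcfks ayvtq pwvp lmo vvyr xohua gofsc jjug
Final line count: 8

Answer: 8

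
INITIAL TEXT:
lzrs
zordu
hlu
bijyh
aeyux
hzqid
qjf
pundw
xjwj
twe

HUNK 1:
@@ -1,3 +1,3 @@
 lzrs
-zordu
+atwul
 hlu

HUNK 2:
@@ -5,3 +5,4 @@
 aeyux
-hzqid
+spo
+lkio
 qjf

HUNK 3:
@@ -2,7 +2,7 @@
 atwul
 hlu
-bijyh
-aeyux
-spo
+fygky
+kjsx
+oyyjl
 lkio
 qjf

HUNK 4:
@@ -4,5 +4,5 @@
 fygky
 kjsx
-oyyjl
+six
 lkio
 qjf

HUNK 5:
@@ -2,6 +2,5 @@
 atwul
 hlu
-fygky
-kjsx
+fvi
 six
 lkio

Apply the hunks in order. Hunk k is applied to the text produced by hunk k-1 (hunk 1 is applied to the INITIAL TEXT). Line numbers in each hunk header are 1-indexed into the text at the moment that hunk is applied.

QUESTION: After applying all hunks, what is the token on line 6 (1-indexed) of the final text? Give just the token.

Hunk 1: at line 1 remove [zordu] add [atwul] -> 10 lines: lzrs atwul hlu bijyh aeyux hzqid qjf pundw xjwj twe
Hunk 2: at line 5 remove [hzqid] add [spo,lkio] -> 11 lines: lzrs atwul hlu bijyh aeyux spo lkio qjf pundw xjwj twe
Hunk 3: at line 2 remove [bijyh,aeyux,spo] add [fygky,kjsx,oyyjl] -> 11 lines: lzrs atwul hlu fygky kjsx oyyjl lkio qjf pundw xjwj twe
Hunk 4: at line 4 remove [oyyjl] add [six] -> 11 lines: lzrs atwul hlu fygky kjsx six lkio qjf pundw xjwj twe
Hunk 5: at line 2 remove [fygky,kjsx] add [fvi] -> 10 lines: lzrs atwul hlu fvi six lkio qjf pundw xjwj twe
Final line 6: lkio

Answer: lkio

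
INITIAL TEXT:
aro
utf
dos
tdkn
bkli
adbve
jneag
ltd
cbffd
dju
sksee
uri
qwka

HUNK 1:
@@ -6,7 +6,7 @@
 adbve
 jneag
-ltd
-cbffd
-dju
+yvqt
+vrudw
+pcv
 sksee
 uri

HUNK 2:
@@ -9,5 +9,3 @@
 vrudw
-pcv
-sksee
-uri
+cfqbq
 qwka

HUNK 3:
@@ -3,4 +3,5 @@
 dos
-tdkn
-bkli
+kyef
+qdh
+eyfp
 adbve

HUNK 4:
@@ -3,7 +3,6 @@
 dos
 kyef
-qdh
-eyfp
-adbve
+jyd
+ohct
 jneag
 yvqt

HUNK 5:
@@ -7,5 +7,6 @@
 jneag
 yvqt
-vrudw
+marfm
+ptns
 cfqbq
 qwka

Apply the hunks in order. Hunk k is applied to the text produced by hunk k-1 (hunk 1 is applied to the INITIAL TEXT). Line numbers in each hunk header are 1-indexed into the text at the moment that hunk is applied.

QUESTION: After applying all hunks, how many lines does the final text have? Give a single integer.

Hunk 1: at line 6 remove [ltd,cbffd,dju] add [yvqt,vrudw,pcv] -> 13 lines: aro utf dos tdkn bkli adbve jneag yvqt vrudw pcv sksee uri qwka
Hunk 2: at line 9 remove [pcv,sksee,uri] add [cfqbq] -> 11 lines: aro utf dos tdkn bkli adbve jneag yvqt vrudw cfqbq qwka
Hunk 3: at line 3 remove [tdkn,bkli] add [kyef,qdh,eyfp] -> 12 lines: aro utf dos kyef qdh eyfp adbve jneag yvqt vrudw cfqbq qwka
Hunk 4: at line 3 remove [qdh,eyfp,adbve] add [jyd,ohct] -> 11 lines: aro utf dos kyef jyd ohct jneag yvqt vrudw cfqbq qwka
Hunk 5: at line 7 remove [vrudw] add [marfm,ptns] -> 12 lines: aro utf dos kyef jyd ohct jneag yvqt marfm ptns cfqbq qwka
Final line count: 12

Answer: 12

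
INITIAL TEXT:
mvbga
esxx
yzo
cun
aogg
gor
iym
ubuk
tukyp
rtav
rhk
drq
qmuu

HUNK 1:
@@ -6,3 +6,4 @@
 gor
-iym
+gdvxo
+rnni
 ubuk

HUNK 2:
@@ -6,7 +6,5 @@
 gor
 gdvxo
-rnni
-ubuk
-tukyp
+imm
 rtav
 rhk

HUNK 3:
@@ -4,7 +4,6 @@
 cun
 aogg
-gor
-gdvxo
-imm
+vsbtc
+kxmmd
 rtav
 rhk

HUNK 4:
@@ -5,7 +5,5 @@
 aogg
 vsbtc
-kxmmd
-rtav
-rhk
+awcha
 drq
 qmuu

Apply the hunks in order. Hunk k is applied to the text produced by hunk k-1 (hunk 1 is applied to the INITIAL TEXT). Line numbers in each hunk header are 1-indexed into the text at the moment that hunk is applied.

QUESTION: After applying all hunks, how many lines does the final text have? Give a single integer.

Hunk 1: at line 6 remove [iym] add [gdvxo,rnni] -> 14 lines: mvbga esxx yzo cun aogg gor gdvxo rnni ubuk tukyp rtav rhk drq qmuu
Hunk 2: at line 6 remove [rnni,ubuk,tukyp] add [imm] -> 12 lines: mvbga esxx yzo cun aogg gor gdvxo imm rtav rhk drq qmuu
Hunk 3: at line 4 remove [gor,gdvxo,imm] add [vsbtc,kxmmd] -> 11 lines: mvbga esxx yzo cun aogg vsbtc kxmmd rtav rhk drq qmuu
Hunk 4: at line 5 remove [kxmmd,rtav,rhk] add [awcha] -> 9 lines: mvbga esxx yzo cun aogg vsbtc awcha drq qmuu
Final line count: 9

Answer: 9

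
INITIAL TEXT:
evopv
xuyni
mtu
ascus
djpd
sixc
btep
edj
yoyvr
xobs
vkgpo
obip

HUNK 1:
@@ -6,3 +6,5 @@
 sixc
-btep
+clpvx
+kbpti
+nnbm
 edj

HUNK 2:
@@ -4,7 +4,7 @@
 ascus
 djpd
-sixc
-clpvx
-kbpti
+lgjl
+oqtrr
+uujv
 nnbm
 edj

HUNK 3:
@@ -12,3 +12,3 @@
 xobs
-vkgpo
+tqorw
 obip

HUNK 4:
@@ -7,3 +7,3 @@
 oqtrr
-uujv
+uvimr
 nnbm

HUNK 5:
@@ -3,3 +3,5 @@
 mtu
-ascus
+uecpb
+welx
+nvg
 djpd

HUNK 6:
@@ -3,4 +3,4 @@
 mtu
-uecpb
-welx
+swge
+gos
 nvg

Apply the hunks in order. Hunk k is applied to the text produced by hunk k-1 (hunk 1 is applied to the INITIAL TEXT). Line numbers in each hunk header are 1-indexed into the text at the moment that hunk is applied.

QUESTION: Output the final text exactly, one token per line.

Answer: evopv
xuyni
mtu
swge
gos
nvg
djpd
lgjl
oqtrr
uvimr
nnbm
edj
yoyvr
xobs
tqorw
obip

Derivation:
Hunk 1: at line 6 remove [btep] add [clpvx,kbpti,nnbm] -> 14 lines: evopv xuyni mtu ascus djpd sixc clpvx kbpti nnbm edj yoyvr xobs vkgpo obip
Hunk 2: at line 4 remove [sixc,clpvx,kbpti] add [lgjl,oqtrr,uujv] -> 14 lines: evopv xuyni mtu ascus djpd lgjl oqtrr uujv nnbm edj yoyvr xobs vkgpo obip
Hunk 3: at line 12 remove [vkgpo] add [tqorw] -> 14 lines: evopv xuyni mtu ascus djpd lgjl oqtrr uujv nnbm edj yoyvr xobs tqorw obip
Hunk 4: at line 7 remove [uujv] add [uvimr] -> 14 lines: evopv xuyni mtu ascus djpd lgjl oqtrr uvimr nnbm edj yoyvr xobs tqorw obip
Hunk 5: at line 3 remove [ascus] add [uecpb,welx,nvg] -> 16 lines: evopv xuyni mtu uecpb welx nvg djpd lgjl oqtrr uvimr nnbm edj yoyvr xobs tqorw obip
Hunk 6: at line 3 remove [uecpb,welx] add [swge,gos] -> 16 lines: evopv xuyni mtu swge gos nvg djpd lgjl oqtrr uvimr nnbm edj yoyvr xobs tqorw obip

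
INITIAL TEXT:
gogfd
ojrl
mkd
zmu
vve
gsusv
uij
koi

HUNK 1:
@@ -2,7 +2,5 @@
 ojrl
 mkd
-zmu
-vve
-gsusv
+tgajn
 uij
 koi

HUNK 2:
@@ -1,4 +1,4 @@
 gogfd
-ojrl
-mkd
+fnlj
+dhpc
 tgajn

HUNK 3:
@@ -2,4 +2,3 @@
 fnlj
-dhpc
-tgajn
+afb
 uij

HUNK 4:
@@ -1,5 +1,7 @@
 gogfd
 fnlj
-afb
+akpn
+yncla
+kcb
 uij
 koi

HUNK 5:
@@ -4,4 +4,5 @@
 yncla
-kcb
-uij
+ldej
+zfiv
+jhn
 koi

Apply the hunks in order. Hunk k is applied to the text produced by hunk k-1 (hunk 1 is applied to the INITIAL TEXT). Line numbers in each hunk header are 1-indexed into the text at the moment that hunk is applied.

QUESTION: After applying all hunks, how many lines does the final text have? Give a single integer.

Answer: 8

Derivation:
Hunk 1: at line 2 remove [zmu,vve,gsusv] add [tgajn] -> 6 lines: gogfd ojrl mkd tgajn uij koi
Hunk 2: at line 1 remove [ojrl,mkd] add [fnlj,dhpc] -> 6 lines: gogfd fnlj dhpc tgajn uij koi
Hunk 3: at line 2 remove [dhpc,tgajn] add [afb] -> 5 lines: gogfd fnlj afb uij koi
Hunk 4: at line 1 remove [afb] add [akpn,yncla,kcb] -> 7 lines: gogfd fnlj akpn yncla kcb uij koi
Hunk 5: at line 4 remove [kcb,uij] add [ldej,zfiv,jhn] -> 8 lines: gogfd fnlj akpn yncla ldej zfiv jhn koi
Final line count: 8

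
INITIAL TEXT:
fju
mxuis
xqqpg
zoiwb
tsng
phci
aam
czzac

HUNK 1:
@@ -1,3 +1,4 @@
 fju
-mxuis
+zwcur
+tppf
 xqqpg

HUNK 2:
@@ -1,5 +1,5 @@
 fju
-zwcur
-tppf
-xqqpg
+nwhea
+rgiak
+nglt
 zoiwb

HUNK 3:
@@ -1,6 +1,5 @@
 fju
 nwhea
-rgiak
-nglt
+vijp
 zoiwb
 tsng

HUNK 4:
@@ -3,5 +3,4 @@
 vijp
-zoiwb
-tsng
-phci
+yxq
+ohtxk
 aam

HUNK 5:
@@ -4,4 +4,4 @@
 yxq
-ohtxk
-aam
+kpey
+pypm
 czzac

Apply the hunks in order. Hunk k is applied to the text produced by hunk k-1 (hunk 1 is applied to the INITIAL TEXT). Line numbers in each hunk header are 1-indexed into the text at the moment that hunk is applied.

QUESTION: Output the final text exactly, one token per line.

Answer: fju
nwhea
vijp
yxq
kpey
pypm
czzac

Derivation:
Hunk 1: at line 1 remove [mxuis] add [zwcur,tppf] -> 9 lines: fju zwcur tppf xqqpg zoiwb tsng phci aam czzac
Hunk 2: at line 1 remove [zwcur,tppf,xqqpg] add [nwhea,rgiak,nglt] -> 9 lines: fju nwhea rgiak nglt zoiwb tsng phci aam czzac
Hunk 3: at line 1 remove [rgiak,nglt] add [vijp] -> 8 lines: fju nwhea vijp zoiwb tsng phci aam czzac
Hunk 4: at line 3 remove [zoiwb,tsng,phci] add [yxq,ohtxk] -> 7 lines: fju nwhea vijp yxq ohtxk aam czzac
Hunk 5: at line 4 remove [ohtxk,aam] add [kpey,pypm] -> 7 lines: fju nwhea vijp yxq kpey pypm czzac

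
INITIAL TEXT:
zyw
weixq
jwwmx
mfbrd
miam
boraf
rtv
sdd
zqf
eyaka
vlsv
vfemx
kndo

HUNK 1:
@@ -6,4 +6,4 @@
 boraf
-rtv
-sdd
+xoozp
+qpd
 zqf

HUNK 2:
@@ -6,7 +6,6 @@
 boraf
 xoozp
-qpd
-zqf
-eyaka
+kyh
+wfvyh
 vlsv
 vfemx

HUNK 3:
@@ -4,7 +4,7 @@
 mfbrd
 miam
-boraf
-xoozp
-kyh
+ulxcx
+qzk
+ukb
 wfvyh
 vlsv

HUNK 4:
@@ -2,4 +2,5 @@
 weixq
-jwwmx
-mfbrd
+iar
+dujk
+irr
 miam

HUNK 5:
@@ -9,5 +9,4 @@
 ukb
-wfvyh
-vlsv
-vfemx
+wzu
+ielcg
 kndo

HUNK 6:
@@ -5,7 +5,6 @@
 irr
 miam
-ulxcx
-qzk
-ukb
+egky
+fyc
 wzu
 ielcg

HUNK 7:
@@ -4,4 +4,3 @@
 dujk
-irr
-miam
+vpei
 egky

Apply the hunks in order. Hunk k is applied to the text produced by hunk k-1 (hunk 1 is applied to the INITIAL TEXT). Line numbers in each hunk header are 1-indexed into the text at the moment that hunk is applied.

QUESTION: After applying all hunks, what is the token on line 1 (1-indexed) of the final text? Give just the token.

Hunk 1: at line 6 remove [rtv,sdd] add [xoozp,qpd] -> 13 lines: zyw weixq jwwmx mfbrd miam boraf xoozp qpd zqf eyaka vlsv vfemx kndo
Hunk 2: at line 6 remove [qpd,zqf,eyaka] add [kyh,wfvyh] -> 12 lines: zyw weixq jwwmx mfbrd miam boraf xoozp kyh wfvyh vlsv vfemx kndo
Hunk 3: at line 4 remove [boraf,xoozp,kyh] add [ulxcx,qzk,ukb] -> 12 lines: zyw weixq jwwmx mfbrd miam ulxcx qzk ukb wfvyh vlsv vfemx kndo
Hunk 4: at line 2 remove [jwwmx,mfbrd] add [iar,dujk,irr] -> 13 lines: zyw weixq iar dujk irr miam ulxcx qzk ukb wfvyh vlsv vfemx kndo
Hunk 5: at line 9 remove [wfvyh,vlsv,vfemx] add [wzu,ielcg] -> 12 lines: zyw weixq iar dujk irr miam ulxcx qzk ukb wzu ielcg kndo
Hunk 6: at line 5 remove [ulxcx,qzk,ukb] add [egky,fyc] -> 11 lines: zyw weixq iar dujk irr miam egky fyc wzu ielcg kndo
Hunk 7: at line 4 remove [irr,miam] add [vpei] -> 10 lines: zyw weixq iar dujk vpei egky fyc wzu ielcg kndo
Final line 1: zyw

Answer: zyw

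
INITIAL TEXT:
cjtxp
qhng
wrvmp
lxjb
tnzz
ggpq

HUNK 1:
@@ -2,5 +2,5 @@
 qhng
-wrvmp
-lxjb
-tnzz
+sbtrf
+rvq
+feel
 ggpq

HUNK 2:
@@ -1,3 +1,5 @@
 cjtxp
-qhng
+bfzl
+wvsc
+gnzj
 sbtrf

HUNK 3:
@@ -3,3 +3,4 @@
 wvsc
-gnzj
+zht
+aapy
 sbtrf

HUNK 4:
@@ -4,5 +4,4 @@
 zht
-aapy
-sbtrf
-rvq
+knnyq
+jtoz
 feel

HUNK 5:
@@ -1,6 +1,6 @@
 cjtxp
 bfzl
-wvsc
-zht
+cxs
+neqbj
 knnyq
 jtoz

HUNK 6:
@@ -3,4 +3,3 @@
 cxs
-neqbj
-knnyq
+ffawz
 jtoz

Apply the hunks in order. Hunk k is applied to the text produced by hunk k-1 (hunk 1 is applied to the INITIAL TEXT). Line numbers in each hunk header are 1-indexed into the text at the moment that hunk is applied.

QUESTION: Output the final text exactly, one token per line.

Answer: cjtxp
bfzl
cxs
ffawz
jtoz
feel
ggpq

Derivation:
Hunk 1: at line 2 remove [wrvmp,lxjb,tnzz] add [sbtrf,rvq,feel] -> 6 lines: cjtxp qhng sbtrf rvq feel ggpq
Hunk 2: at line 1 remove [qhng] add [bfzl,wvsc,gnzj] -> 8 lines: cjtxp bfzl wvsc gnzj sbtrf rvq feel ggpq
Hunk 3: at line 3 remove [gnzj] add [zht,aapy] -> 9 lines: cjtxp bfzl wvsc zht aapy sbtrf rvq feel ggpq
Hunk 4: at line 4 remove [aapy,sbtrf,rvq] add [knnyq,jtoz] -> 8 lines: cjtxp bfzl wvsc zht knnyq jtoz feel ggpq
Hunk 5: at line 1 remove [wvsc,zht] add [cxs,neqbj] -> 8 lines: cjtxp bfzl cxs neqbj knnyq jtoz feel ggpq
Hunk 6: at line 3 remove [neqbj,knnyq] add [ffawz] -> 7 lines: cjtxp bfzl cxs ffawz jtoz feel ggpq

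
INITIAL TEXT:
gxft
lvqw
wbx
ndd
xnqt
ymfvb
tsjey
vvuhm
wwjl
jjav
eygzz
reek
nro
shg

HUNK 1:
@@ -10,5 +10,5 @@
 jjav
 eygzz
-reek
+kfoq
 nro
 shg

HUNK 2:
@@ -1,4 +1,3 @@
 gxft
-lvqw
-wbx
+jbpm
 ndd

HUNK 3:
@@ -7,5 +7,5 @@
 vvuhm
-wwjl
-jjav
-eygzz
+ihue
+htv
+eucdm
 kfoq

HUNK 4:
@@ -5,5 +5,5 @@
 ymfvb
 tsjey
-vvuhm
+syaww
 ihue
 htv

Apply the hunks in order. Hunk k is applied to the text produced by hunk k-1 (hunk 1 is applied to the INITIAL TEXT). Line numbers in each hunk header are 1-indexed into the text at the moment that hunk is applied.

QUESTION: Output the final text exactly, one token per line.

Hunk 1: at line 10 remove [reek] add [kfoq] -> 14 lines: gxft lvqw wbx ndd xnqt ymfvb tsjey vvuhm wwjl jjav eygzz kfoq nro shg
Hunk 2: at line 1 remove [lvqw,wbx] add [jbpm] -> 13 lines: gxft jbpm ndd xnqt ymfvb tsjey vvuhm wwjl jjav eygzz kfoq nro shg
Hunk 3: at line 7 remove [wwjl,jjav,eygzz] add [ihue,htv,eucdm] -> 13 lines: gxft jbpm ndd xnqt ymfvb tsjey vvuhm ihue htv eucdm kfoq nro shg
Hunk 4: at line 5 remove [vvuhm] add [syaww] -> 13 lines: gxft jbpm ndd xnqt ymfvb tsjey syaww ihue htv eucdm kfoq nro shg

Answer: gxft
jbpm
ndd
xnqt
ymfvb
tsjey
syaww
ihue
htv
eucdm
kfoq
nro
shg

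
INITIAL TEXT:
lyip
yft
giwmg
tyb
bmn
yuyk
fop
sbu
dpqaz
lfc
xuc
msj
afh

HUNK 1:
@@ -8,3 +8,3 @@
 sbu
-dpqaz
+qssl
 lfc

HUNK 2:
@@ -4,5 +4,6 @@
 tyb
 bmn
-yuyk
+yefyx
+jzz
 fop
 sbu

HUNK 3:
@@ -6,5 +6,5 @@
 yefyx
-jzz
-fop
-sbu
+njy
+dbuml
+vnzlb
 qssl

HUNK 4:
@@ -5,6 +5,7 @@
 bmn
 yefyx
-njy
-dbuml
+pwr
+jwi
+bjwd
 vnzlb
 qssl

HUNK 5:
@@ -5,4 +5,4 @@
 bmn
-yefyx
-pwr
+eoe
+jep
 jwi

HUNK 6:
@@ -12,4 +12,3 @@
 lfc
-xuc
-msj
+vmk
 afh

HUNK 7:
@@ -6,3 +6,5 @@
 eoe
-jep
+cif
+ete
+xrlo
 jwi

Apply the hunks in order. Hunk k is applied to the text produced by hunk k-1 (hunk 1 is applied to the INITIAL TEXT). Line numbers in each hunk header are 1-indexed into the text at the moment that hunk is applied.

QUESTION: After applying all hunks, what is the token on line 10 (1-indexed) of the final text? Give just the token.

Hunk 1: at line 8 remove [dpqaz] add [qssl] -> 13 lines: lyip yft giwmg tyb bmn yuyk fop sbu qssl lfc xuc msj afh
Hunk 2: at line 4 remove [yuyk] add [yefyx,jzz] -> 14 lines: lyip yft giwmg tyb bmn yefyx jzz fop sbu qssl lfc xuc msj afh
Hunk 3: at line 6 remove [jzz,fop,sbu] add [njy,dbuml,vnzlb] -> 14 lines: lyip yft giwmg tyb bmn yefyx njy dbuml vnzlb qssl lfc xuc msj afh
Hunk 4: at line 5 remove [njy,dbuml] add [pwr,jwi,bjwd] -> 15 lines: lyip yft giwmg tyb bmn yefyx pwr jwi bjwd vnzlb qssl lfc xuc msj afh
Hunk 5: at line 5 remove [yefyx,pwr] add [eoe,jep] -> 15 lines: lyip yft giwmg tyb bmn eoe jep jwi bjwd vnzlb qssl lfc xuc msj afh
Hunk 6: at line 12 remove [xuc,msj] add [vmk] -> 14 lines: lyip yft giwmg tyb bmn eoe jep jwi bjwd vnzlb qssl lfc vmk afh
Hunk 7: at line 6 remove [jep] add [cif,ete,xrlo] -> 16 lines: lyip yft giwmg tyb bmn eoe cif ete xrlo jwi bjwd vnzlb qssl lfc vmk afh
Final line 10: jwi

Answer: jwi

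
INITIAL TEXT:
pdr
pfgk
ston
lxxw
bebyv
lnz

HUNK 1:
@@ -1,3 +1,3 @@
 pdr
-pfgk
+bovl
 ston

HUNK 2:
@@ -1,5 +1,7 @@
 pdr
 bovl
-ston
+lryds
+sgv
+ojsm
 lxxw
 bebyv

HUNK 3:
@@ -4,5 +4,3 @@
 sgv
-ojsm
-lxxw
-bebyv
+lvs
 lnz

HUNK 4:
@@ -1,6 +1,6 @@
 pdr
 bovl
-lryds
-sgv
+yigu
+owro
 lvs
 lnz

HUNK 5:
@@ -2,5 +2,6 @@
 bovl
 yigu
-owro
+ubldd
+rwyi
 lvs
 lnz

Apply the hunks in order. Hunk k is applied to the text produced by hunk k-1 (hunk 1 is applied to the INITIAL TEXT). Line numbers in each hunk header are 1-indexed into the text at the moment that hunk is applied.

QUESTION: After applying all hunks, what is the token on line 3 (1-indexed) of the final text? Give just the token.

Answer: yigu

Derivation:
Hunk 1: at line 1 remove [pfgk] add [bovl] -> 6 lines: pdr bovl ston lxxw bebyv lnz
Hunk 2: at line 1 remove [ston] add [lryds,sgv,ojsm] -> 8 lines: pdr bovl lryds sgv ojsm lxxw bebyv lnz
Hunk 3: at line 4 remove [ojsm,lxxw,bebyv] add [lvs] -> 6 lines: pdr bovl lryds sgv lvs lnz
Hunk 4: at line 1 remove [lryds,sgv] add [yigu,owro] -> 6 lines: pdr bovl yigu owro lvs lnz
Hunk 5: at line 2 remove [owro] add [ubldd,rwyi] -> 7 lines: pdr bovl yigu ubldd rwyi lvs lnz
Final line 3: yigu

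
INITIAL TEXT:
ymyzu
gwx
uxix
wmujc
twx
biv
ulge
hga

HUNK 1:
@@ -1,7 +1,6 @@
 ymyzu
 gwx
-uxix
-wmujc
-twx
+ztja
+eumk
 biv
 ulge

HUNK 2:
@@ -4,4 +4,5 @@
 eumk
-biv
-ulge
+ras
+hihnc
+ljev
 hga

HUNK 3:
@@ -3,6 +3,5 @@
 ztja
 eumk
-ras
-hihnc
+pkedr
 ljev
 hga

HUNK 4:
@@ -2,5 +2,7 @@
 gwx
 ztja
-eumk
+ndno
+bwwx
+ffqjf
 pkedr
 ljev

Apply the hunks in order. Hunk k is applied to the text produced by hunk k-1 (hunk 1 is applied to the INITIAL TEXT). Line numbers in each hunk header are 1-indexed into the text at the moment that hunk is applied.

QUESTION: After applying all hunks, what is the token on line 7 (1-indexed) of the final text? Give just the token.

Hunk 1: at line 1 remove [uxix,wmujc,twx] add [ztja,eumk] -> 7 lines: ymyzu gwx ztja eumk biv ulge hga
Hunk 2: at line 4 remove [biv,ulge] add [ras,hihnc,ljev] -> 8 lines: ymyzu gwx ztja eumk ras hihnc ljev hga
Hunk 3: at line 3 remove [ras,hihnc] add [pkedr] -> 7 lines: ymyzu gwx ztja eumk pkedr ljev hga
Hunk 4: at line 2 remove [eumk] add [ndno,bwwx,ffqjf] -> 9 lines: ymyzu gwx ztja ndno bwwx ffqjf pkedr ljev hga
Final line 7: pkedr

Answer: pkedr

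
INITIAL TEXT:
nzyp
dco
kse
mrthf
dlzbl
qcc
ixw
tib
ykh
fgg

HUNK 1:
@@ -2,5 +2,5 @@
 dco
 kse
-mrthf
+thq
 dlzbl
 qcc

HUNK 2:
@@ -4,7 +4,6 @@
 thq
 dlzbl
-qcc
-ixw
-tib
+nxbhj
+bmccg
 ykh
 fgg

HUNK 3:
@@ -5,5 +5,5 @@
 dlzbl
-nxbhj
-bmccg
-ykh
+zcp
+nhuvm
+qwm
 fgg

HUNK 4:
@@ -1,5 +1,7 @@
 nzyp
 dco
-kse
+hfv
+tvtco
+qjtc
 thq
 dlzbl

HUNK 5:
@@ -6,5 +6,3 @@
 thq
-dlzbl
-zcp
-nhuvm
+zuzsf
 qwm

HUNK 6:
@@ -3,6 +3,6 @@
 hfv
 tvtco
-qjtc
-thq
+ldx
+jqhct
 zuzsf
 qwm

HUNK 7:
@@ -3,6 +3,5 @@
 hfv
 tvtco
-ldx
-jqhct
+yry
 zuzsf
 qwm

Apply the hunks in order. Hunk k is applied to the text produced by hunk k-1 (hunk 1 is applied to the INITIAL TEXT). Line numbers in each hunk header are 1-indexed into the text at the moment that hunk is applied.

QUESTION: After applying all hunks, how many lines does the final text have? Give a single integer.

Hunk 1: at line 2 remove [mrthf] add [thq] -> 10 lines: nzyp dco kse thq dlzbl qcc ixw tib ykh fgg
Hunk 2: at line 4 remove [qcc,ixw,tib] add [nxbhj,bmccg] -> 9 lines: nzyp dco kse thq dlzbl nxbhj bmccg ykh fgg
Hunk 3: at line 5 remove [nxbhj,bmccg,ykh] add [zcp,nhuvm,qwm] -> 9 lines: nzyp dco kse thq dlzbl zcp nhuvm qwm fgg
Hunk 4: at line 1 remove [kse] add [hfv,tvtco,qjtc] -> 11 lines: nzyp dco hfv tvtco qjtc thq dlzbl zcp nhuvm qwm fgg
Hunk 5: at line 6 remove [dlzbl,zcp,nhuvm] add [zuzsf] -> 9 lines: nzyp dco hfv tvtco qjtc thq zuzsf qwm fgg
Hunk 6: at line 3 remove [qjtc,thq] add [ldx,jqhct] -> 9 lines: nzyp dco hfv tvtco ldx jqhct zuzsf qwm fgg
Hunk 7: at line 3 remove [ldx,jqhct] add [yry] -> 8 lines: nzyp dco hfv tvtco yry zuzsf qwm fgg
Final line count: 8

Answer: 8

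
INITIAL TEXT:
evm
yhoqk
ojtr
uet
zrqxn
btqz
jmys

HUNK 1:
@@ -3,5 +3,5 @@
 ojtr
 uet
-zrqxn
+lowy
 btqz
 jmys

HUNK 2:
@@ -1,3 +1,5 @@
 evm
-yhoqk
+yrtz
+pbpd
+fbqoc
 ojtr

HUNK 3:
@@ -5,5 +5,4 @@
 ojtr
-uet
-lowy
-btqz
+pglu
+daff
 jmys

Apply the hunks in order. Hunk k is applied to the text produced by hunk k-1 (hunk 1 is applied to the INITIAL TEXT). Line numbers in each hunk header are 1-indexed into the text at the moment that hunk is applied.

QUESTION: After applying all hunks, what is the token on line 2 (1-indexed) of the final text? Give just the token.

Hunk 1: at line 3 remove [zrqxn] add [lowy] -> 7 lines: evm yhoqk ojtr uet lowy btqz jmys
Hunk 2: at line 1 remove [yhoqk] add [yrtz,pbpd,fbqoc] -> 9 lines: evm yrtz pbpd fbqoc ojtr uet lowy btqz jmys
Hunk 3: at line 5 remove [uet,lowy,btqz] add [pglu,daff] -> 8 lines: evm yrtz pbpd fbqoc ojtr pglu daff jmys
Final line 2: yrtz

Answer: yrtz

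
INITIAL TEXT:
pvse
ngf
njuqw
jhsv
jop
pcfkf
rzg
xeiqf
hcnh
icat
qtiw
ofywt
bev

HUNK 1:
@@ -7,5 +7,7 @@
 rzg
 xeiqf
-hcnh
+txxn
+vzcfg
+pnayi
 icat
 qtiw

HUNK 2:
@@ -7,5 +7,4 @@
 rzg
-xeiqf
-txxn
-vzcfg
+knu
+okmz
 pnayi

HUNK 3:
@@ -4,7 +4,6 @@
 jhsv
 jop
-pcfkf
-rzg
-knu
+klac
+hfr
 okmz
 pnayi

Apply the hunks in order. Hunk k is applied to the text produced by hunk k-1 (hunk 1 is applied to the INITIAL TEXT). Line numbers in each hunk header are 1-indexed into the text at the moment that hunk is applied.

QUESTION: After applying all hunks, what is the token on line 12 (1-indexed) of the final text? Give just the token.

Answer: ofywt

Derivation:
Hunk 1: at line 7 remove [hcnh] add [txxn,vzcfg,pnayi] -> 15 lines: pvse ngf njuqw jhsv jop pcfkf rzg xeiqf txxn vzcfg pnayi icat qtiw ofywt bev
Hunk 2: at line 7 remove [xeiqf,txxn,vzcfg] add [knu,okmz] -> 14 lines: pvse ngf njuqw jhsv jop pcfkf rzg knu okmz pnayi icat qtiw ofywt bev
Hunk 3: at line 4 remove [pcfkf,rzg,knu] add [klac,hfr] -> 13 lines: pvse ngf njuqw jhsv jop klac hfr okmz pnayi icat qtiw ofywt bev
Final line 12: ofywt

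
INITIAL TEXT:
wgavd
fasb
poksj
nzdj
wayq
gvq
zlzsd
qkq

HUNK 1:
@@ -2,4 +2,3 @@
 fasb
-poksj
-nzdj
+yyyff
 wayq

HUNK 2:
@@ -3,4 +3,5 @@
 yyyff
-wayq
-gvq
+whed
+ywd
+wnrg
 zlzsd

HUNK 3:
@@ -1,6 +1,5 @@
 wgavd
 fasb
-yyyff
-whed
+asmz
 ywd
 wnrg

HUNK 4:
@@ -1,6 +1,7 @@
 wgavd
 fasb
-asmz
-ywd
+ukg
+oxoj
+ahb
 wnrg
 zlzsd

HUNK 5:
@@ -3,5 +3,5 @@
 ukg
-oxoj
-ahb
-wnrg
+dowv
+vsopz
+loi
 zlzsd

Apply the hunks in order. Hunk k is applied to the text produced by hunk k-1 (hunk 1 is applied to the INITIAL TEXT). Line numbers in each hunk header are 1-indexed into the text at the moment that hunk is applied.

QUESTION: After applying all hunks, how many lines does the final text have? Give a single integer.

Answer: 8

Derivation:
Hunk 1: at line 2 remove [poksj,nzdj] add [yyyff] -> 7 lines: wgavd fasb yyyff wayq gvq zlzsd qkq
Hunk 2: at line 3 remove [wayq,gvq] add [whed,ywd,wnrg] -> 8 lines: wgavd fasb yyyff whed ywd wnrg zlzsd qkq
Hunk 3: at line 1 remove [yyyff,whed] add [asmz] -> 7 lines: wgavd fasb asmz ywd wnrg zlzsd qkq
Hunk 4: at line 1 remove [asmz,ywd] add [ukg,oxoj,ahb] -> 8 lines: wgavd fasb ukg oxoj ahb wnrg zlzsd qkq
Hunk 5: at line 3 remove [oxoj,ahb,wnrg] add [dowv,vsopz,loi] -> 8 lines: wgavd fasb ukg dowv vsopz loi zlzsd qkq
Final line count: 8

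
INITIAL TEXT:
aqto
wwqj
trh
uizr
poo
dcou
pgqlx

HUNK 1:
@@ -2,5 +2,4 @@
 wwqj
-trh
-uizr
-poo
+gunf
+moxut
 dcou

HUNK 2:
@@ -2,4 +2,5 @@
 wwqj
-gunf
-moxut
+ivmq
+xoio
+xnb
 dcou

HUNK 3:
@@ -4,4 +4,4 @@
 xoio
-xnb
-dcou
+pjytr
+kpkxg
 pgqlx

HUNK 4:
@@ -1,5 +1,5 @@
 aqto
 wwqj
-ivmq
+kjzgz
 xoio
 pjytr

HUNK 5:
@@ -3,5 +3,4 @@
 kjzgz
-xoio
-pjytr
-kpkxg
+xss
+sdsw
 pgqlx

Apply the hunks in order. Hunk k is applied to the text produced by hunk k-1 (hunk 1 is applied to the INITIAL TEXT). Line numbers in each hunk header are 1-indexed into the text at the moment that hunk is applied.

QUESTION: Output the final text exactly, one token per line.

Answer: aqto
wwqj
kjzgz
xss
sdsw
pgqlx

Derivation:
Hunk 1: at line 2 remove [trh,uizr,poo] add [gunf,moxut] -> 6 lines: aqto wwqj gunf moxut dcou pgqlx
Hunk 2: at line 2 remove [gunf,moxut] add [ivmq,xoio,xnb] -> 7 lines: aqto wwqj ivmq xoio xnb dcou pgqlx
Hunk 3: at line 4 remove [xnb,dcou] add [pjytr,kpkxg] -> 7 lines: aqto wwqj ivmq xoio pjytr kpkxg pgqlx
Hunk 4: at line 1 remove [ivmq] add [kjzgz] -> 7 lines: aqto wwqj kjzgz xoio pjytr kpkxg pgqlx
Hunk 5: at line 3 remove [xoio,pjytr,kpkxg] add [xss,sdsw] -> 6 lines: aqto wwqj kjzgz xss sdsw pgqlx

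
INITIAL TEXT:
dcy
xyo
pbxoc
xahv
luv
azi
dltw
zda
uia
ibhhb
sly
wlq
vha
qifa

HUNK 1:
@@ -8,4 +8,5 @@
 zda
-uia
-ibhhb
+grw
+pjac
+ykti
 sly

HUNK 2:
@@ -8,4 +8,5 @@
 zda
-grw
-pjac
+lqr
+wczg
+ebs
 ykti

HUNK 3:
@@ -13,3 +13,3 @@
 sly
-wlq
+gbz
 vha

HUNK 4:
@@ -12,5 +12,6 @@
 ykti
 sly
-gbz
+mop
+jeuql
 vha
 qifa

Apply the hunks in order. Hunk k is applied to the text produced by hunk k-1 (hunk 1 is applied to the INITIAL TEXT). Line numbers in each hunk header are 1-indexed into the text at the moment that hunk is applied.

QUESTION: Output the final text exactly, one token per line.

Answer: dcy
xyo
pbxoc
xahv
luv
azi
dltw
zda
lqr
wczg
ebs
ykti
sly
mop
jeuql
vha
qifa

Derivation:
Hunk 1: at line 8 remove [uia,ibhhb] add [grw,pjac,ykti] -> 15 lines: dcy xyo pbxoc xahv luv azi dltw zda grw pjac ykti sly wlq vha qifa
Hunk 2: at line 8 remove [grw,pjac] add [lqr,wczg,ebs] -> 16 lines: dcy xyo pbxoc xahv luv azi dltw zda lqr wczg ebs ykti sly wlq vha qifa
Hunk 3: at line 13 remove [wlq] add [gbz] -> 16 lines: dcy xyo pbxoc xahv luv azi dltw zda lqr wczg ebs ykti sly gbz vha qifa
Hunk 4: at line 12 remove [gbz] add [mop,jeuql] -> 17 lines: dcy xyo pbxoc xahv luv azi dltw zda lqr wczg ebs ykti sly mop jeuql vha qifa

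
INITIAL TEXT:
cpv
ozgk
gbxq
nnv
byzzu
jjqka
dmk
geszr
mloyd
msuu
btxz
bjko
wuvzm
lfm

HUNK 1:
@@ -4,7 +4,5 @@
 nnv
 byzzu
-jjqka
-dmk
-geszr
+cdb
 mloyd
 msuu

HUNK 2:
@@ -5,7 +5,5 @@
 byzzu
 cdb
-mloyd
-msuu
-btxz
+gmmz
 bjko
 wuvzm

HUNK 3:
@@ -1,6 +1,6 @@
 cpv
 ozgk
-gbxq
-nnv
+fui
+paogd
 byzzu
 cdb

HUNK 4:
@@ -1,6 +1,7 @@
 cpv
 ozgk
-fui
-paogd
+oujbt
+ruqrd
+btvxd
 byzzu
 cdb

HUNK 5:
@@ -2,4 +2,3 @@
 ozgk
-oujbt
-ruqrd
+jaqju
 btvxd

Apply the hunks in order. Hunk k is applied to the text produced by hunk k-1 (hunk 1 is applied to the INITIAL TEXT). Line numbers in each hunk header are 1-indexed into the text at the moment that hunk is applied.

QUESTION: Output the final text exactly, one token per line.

Answer: cpv
ozgk
jaqju
btvxd
byzzu
cdb
gmmz
bjko
wuvzm
lfm

Derivation:
Hunk 1: at line 4 remove [jjqka,dmk,geszr] add [cdb] -> 12 lines: cpv ozgk gbxq nnv byzzu cdb mloyd msuu btxz bjko wuvzm lfm
Hunk 2: at line 5 remove [mloyd,msuu,btxz] add [gmmz] -> 10 lines: cpv ozgk gbxq nnv byzzu cdb gmmz bjko wuvzm lfm
Hunk 3: at line 1 remove [gbxq,nnv] add [fui,paogd] -> 10 lines: cpv ozgk fui paogd byzzu cdb gmmz bjko wuvzm lfm
Hunk 4: at line 1 remove [fui,paogd] add [oujbt,ruqrd,btvxd] -> 11 lines: cpv ozgk oujbt ruqrd btvxd byzzu cdb gmmz bjko wuvzm lfm
Hunk 5: at line 2 remove [oujbt,ruqrd] add [jaqju] -> 10 lines: cpv ozgk jaqju btvxd byzzu cdb gmmz bjko wuvzm lfm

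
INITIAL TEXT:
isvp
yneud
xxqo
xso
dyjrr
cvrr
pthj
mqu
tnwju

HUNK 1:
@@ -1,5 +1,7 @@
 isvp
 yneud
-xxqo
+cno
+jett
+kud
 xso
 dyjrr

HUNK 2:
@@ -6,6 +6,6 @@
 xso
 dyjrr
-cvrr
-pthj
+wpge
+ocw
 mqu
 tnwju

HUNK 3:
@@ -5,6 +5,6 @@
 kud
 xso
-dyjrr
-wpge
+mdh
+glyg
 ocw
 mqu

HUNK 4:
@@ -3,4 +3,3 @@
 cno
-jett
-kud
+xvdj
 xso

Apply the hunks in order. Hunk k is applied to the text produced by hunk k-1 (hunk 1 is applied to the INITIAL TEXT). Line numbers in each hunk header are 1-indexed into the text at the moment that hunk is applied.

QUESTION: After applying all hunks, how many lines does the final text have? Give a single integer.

Answer: 10

Derivation:
Hunk 1: at line 1 remove [xxqo] add [cno,jett,kud] -> 11 lines: isvp yneud cno jett kud xso dyjrr cvrr pthj mqu tnwju
Hunk 2: at line 6 remove [cvrr,pthj] add [wpge,ocw] -> 11 lines: isvp yneud cno jett kud xso dyjrr wpge ocw mqu tnwju
Hunk 3: at line 5 remove [dyjrr,wpge] add [mdh,glyg] -> 11 lines: isvp yneud cno jett kud xso mdh glyg ocw mqu tnwju
Hunk 4: at line 3 remove [jett,kud] add [xvdj] -> 10 lines: isvp yneud cno xvdj xso mdh glyg ocw mqu tnwju
Final line count: 10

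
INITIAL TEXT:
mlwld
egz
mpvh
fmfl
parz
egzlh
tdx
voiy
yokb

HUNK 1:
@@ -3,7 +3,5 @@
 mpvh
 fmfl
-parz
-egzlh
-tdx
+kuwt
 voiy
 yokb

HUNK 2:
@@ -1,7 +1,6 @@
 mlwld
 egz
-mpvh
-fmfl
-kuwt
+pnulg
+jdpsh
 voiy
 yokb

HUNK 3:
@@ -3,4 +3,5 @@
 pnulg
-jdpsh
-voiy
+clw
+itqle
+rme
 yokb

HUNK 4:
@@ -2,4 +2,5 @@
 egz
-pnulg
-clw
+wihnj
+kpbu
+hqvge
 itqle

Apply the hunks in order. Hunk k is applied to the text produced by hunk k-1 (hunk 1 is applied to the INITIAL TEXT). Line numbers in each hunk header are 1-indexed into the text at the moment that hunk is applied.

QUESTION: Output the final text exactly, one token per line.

Answer: mlwld
egz
wihnj
kpbu
hqvge
itqle
rme
yokb

Derivation:
Hunk 1: at line 3 remove [parz,egzlh,tdx] add [kuwt] -> 7 lines: mlwld egz mpvh fmfl kuwt voiy yokb
Hunk 2: at line 1 remove [mpvh,fmfl,kuwt] add [pnulg,jdpsh] -> 6 lines: mlwld egz pnulg jdpsh voiy yokb
Hunk 3: at line 3 remove [jdpsh,voiy] add [clw,itqle,rme] -> 7 lines: mlwld egz pnulg clw itqle rme yokb
Hunk 4: at line 2 remove [pnulg,clw] add [wihnj,kpbu,hqvge] -> 8 lines: mlwld egz wihnj kpbu hqvge itqle rme yokb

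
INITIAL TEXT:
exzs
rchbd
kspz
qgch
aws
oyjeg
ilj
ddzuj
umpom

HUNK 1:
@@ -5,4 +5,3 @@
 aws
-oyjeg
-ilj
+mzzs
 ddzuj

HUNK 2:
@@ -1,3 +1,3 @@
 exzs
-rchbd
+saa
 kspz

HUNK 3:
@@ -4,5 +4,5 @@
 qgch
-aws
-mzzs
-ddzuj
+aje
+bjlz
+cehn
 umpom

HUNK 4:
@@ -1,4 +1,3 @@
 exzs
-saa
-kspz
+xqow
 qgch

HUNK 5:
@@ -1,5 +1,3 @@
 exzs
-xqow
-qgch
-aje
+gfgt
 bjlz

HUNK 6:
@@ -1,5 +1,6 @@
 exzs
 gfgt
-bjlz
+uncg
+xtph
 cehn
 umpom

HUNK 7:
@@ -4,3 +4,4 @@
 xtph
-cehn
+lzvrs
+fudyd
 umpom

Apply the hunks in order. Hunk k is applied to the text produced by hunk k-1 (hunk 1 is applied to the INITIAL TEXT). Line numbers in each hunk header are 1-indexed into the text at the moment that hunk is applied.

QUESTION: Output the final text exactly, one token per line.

Answer: exzs
gfgt
uncg
xtph
lzvrs
fudyd
umpom

Derivation:
Hunk 1: at line 5 remove [oyjeg,ilj] add [mzzs] -> 8 lines: exzs rchbd kspz qgch aws mzzs ddzuj umpom
Hunk 2: at line 1 remove [rchbd] add [saa] -> 8 lines: exzs saa kspz qgch aws mzzs ddzuj umpom
Hunk 3: at line 4 remove [aws,mzzs,ddzuj] add [aje,bjlz,cehn] -> 8 lines: exzs saa kspz qgch aje bjlz cehn umpom
Hunk 4: at line 1 remove [saa,kspz] add [xqow] -> 7 lines: exzs xqow qgch aje bjlz cehn umpom
Hunk 5: at line 1 remove [xqow,qgch,aje] add [gfgt] -> 5 lines: exzs gfgt bjlz cehn umpom
Hunk 6: at line 1 remove [bjlz] add [uncg,xtph] -> 6 lines: exzs gfgt uncg xtph cehn umpom
Hunk 7: at line 4 remove [cehn] add [lzvrs,fudyd] -> 7 lines: exzs gfgt uncg xtph lzvrs fudyd umpom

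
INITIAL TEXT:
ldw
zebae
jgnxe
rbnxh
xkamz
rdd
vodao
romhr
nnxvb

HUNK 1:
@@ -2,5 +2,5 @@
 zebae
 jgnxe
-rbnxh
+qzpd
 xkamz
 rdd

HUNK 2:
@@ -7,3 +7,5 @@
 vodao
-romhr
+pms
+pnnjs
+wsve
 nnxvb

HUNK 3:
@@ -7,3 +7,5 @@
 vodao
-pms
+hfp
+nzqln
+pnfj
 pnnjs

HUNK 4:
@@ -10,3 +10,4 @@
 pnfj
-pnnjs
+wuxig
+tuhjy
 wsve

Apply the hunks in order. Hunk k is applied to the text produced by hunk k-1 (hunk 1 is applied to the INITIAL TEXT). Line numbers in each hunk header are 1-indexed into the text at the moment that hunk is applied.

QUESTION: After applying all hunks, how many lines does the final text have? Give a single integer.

Hunk 1: at line 2 remove [rbnxh] add [qzpd] -> 9 lines: ldw zebae jgnxe qzpd xkamz rdd vodao romhr nnxvb
Hunk 2: at line 7 remove [romhr] add [pms,pnnjs,wsve] -> 11 lines: ldw zebae jgnxe qzpd xkamz rdd vodao pms pnnjs wsve nnxvb
Hunk 3: at line 7 remove [pms] add [hfp,nzqln,pnfj] -> 13 lines: ldw zebae jgnxe qzpd xkamz rdd vodao hfp nzqln pnfj pnnjs wsve nnxvb
Hunk 4: at line 10 remove [pnnjs] add [wuxig,tuhjy] -> 14 lines: ldw zebae jgnxe qzpd xkamz rdd vodao hfp nzqln pnfj wuxig tuhjy wsve nnxvb
Final line count: 14

Answer: 14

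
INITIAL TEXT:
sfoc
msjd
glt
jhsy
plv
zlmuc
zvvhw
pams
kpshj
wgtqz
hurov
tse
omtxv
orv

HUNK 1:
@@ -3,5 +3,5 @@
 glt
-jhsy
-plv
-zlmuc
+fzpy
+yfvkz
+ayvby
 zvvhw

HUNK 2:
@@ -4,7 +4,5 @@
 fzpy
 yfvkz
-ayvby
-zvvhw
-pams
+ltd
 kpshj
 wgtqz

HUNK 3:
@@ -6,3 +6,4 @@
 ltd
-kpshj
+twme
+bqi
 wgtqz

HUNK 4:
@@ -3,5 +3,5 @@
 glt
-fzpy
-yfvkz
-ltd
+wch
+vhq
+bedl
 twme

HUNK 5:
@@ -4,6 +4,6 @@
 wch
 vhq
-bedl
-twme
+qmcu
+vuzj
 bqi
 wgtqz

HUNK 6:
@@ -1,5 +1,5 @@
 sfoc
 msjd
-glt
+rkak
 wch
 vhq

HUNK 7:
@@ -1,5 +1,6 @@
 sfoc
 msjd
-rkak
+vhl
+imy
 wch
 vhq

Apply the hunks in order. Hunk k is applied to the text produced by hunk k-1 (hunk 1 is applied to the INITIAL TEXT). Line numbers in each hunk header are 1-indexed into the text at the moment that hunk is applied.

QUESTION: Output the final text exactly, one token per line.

Answer: sfoc
msjd
vhl
imy
wch
vhq
qmcu
vuzj
bqi
wgtqz
hurov
tse
omtxv
orv

Derivation:
Hunk 1: at line 3 remove [jhsy,plv,zlmuc] add [fzpy,yfvkz,ayvby] -> 14 lines: sfoc msjd glt fzpy yfvkz ayvby zvvhw pams kpshj wgtqz hurov tse omtxv orv
Hunk 2: at line 4 remove [ayvby,zvvhw,pams] add [ltd] -> 12 lines: sfoc msjd glt fzpy yfvkz ltd kpshj wgtqz hurov tse omtxv orv
Hunk 3: at line 6 remove [kpshj] add [twme,bqi] -> 13 lines: sfoc msjd glt fzpy yfvkz ltd twme bqi wgtqz hurov tse omtxv orv
Hunk 4: at line 3 remove [fzpy,yfvkz,ltd] add [wch,vhq,bedl] -> 13 lines: sfoc msjd glt wch vhq bedl twme bqi wgtqz hurov tse omtxv orv
Hunk 5: at line 4 remove [bedl,twme] add [qmcu,vuzj] -> 13 lines: sfoc msjd glt wch vhq qmcu vuzj bqi wgtqz hurov tse omtxv orv
Hunk 6: at line 1 remove [glt] add [rkak] -> 13 lines: sfoc msjd rkak wch vhq qmcu vuzj bqi wgtqz hurov tse omtxv orv
Hunk 7: at line 1 remove [rkak] add [vhl,imy] -> 14 lines: sfoc msjd vhl imy wch vhq qmcu vuzj bqi wgtqz hurov tse omtxv orv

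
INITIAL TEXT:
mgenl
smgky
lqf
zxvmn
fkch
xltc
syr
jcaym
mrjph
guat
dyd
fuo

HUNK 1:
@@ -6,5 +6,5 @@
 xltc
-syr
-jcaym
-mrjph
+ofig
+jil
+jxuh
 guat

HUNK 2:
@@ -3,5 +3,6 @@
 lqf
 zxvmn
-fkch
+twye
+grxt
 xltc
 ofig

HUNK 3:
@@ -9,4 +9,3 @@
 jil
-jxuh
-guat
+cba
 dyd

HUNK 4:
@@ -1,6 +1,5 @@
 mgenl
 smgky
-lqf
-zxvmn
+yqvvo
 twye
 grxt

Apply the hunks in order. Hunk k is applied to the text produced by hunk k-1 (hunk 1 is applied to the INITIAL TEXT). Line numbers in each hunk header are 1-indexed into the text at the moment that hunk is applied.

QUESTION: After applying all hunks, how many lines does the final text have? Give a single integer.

Hunk 1: at line 6 remove [syr,jcaym,mrjph] add [ofig,jil,jxuh] -> 12 lines: mgenl smgky lqf zxvmn fkch xltc ofig jil jxuh guat dyd fuo
Hunk 2: at line 3 remove [fkch] add [twye,grxt] -> 13 lines: mgenl smgky lqf zxvmn twye grxt xltc ofig jil jxuh guat dyd fuo
Hunk 3: at line 9 remove [jxuh,guat] add [cba] -> 12 lines: mgenl smgky lqf zxvmn twye grxt xltc ofig jil cba dyd fuo
Hunk 4: at line 1 remove [lqf,zxvmn] add [yqvvo] -> 11 lines: mgenl smgky yqvvo twye grxt xltc ofig jil cba dyd fuo
Final line count: 11

Answer: 11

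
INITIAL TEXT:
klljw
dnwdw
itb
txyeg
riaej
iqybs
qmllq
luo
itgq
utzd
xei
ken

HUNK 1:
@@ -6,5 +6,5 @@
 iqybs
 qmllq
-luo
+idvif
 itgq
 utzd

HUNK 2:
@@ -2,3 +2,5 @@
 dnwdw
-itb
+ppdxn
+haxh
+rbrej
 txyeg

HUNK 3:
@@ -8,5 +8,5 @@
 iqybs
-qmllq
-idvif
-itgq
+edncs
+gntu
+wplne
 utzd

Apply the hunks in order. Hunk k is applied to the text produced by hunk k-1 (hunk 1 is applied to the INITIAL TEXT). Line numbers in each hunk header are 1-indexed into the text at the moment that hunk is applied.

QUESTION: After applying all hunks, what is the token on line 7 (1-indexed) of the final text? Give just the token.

Answer: riaej

Derivation:
Hunk 1: at line 6 remove [luo] add [idvif] -> 12 lines: klljw dnwdw itb txyeg riaej iqybs qmllq idvif itgq utzd xei ken
Hunk 2: at line 2 remove [itb] add [ppdxn,haxh,rbrej] -> 14 lines: klljw dnwdw ppdxn haxh rbrej txyeg riaej iqybs qmllq idvif itgq utzd xei ken
Hunk 3: at line 8 remove [qmllq,idvif,itgq] add [edncs,gntu,wplne] -> 14 lines: klljw dnwdw ppdxn haxh rbrej txyeg riaej iqybs edncs gntu wplne utzd xei ken
Final line 7: riaej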